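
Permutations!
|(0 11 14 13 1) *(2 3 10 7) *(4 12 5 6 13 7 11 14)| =13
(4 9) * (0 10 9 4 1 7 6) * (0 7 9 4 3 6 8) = (0 10 4 3 6 7 8)(1 9) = [10, 9, 2, 6, 3, 5, 7, 8, 0, 1, 4]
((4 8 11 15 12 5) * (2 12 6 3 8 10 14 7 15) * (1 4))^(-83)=(1 8 14 12 6 4 11 7 5 3 10 2 15)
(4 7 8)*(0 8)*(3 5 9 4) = (0 8 3 5 9 4 7) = [8, 1, 2, 5, 7, 9, 6, 0, 3, 4]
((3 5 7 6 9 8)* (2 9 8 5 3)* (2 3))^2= ((2 9 5 7 6 8 3))^2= (2 5 6 3 9 7 8)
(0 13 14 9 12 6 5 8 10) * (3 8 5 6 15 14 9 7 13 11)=(0 11 3 8 10)(7 13 9 12 15 14)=[11, 1, 2, 8, 4, 5, 6, 13, 10, 12, 0, 3, 15, 9, 7, 14]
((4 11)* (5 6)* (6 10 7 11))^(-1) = ((4 6 5 10 7 11))^(-1) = (4 11 7 10 5 6)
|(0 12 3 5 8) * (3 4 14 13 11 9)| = 10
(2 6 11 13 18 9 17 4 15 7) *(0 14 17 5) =(0 14 17 4 15 7 2 6 11 13 18 9 5) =[14, 1, 6, 3, 15, 0, 11, 2, 8, 5, 10, 13, 12, 18, 17, 7, 16, 4, 9]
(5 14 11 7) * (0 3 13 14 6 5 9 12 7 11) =(0 3 13 14)(5 6)(7 9 12) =[3, 1, 2, 13, 4, 6, 5, 9, 8, 12, 10, 11, 7, 14, 0]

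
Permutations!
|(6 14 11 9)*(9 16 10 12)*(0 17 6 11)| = |(0 17 6 14)(9 11 16 10 12)| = 20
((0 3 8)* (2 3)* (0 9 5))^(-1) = (0 5 9 8 3 2)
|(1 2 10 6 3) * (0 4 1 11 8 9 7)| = |(0 4 1 2 10 6 3 11 8 9 7)| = 11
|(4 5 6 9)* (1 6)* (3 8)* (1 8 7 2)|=9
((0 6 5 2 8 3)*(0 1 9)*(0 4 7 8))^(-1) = ((0 6 5 2)(1 9 4 7 8 3))^(-1) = (0 2 5 6)(1 3 8 7 4 9)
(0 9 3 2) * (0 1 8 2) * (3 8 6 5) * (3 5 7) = (0 9 8 2 1 6 7 3) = [9, 6, 1, 0, 4, 5, 7, 3, 2, 8]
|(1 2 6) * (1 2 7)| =|(1 7)(2 6)| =2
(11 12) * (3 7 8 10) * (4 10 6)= (3 7 8 6 4 10)(11 12)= [0, 1, 2, 7, 10, 5, 4, 8, 6, 9, 3, 12, 11]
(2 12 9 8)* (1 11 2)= (1 11 2 12 9 8)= [0, 11, 12, 3, 4, 5, 6, 7, 1, 8, 10, 2, 9]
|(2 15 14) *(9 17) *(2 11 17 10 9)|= 10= |(2 15 14 11 17)(9 10)|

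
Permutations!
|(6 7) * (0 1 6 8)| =|(0 1 6 7 8)| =5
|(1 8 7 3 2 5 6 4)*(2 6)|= 6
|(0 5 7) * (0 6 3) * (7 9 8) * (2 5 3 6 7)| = |(0 3)(2 5 9 8)| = 4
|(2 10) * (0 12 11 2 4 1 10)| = 12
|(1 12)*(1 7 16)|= |(1 12 7 16)|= 4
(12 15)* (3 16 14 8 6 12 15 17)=[0, 1, 2, 16, 4, 5, 12, 7, 6, 9, 10, 11, 17, 13, 8, 15, 14, 3]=(3 16 14 8 6 12 17)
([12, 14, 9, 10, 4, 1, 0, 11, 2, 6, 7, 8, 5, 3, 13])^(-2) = [9, 12, 11, 14, 4, 0, 2, 3, 7, 8, 13, 10, 6, 1, 5]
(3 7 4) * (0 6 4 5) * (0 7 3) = (0 6 4)(5 7) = [6, 1, 2, 3, 0, 7, 4, 5]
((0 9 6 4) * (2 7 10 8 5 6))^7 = (0 6 8 7 9 4 5 10 2)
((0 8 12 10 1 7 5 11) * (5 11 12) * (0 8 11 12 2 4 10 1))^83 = ((0 11 8 5 2 4 10)(1 7 12))^83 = (0 10 4 2 5 8 11)(1 12 7)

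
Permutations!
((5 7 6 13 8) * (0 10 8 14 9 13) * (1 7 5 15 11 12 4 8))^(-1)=(0 6 7 1 10)(4 12 11 15 8)(9 14 13)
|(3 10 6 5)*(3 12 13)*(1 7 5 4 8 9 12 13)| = 11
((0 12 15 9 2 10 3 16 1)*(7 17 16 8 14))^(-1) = (0 1 16 17 7 14 8 3 10 2 9 15 12)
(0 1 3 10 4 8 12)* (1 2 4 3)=(0 2 4 8 12)(3 10)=[2, 1, 4, 10, 8, 5, 6, 7, 12, 9, 3, 11, 0]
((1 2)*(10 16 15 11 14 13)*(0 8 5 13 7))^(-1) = (0 7 14 11 15 16 10 13 5 8)(1 2)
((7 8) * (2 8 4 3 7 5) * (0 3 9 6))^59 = ((0 3 7 4 9 6)(2 8 5))^59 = (0 6 9 4 7 3)(2 5 8)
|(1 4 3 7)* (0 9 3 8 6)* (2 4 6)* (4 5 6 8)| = 9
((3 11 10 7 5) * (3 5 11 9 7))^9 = (3 10 11 7 9)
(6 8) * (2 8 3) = (2 8 6 3) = [0, 1, 8, 2, 4, 5, 3, 7, 6]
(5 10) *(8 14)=(5 10)(8 14)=[0, 1, 2, 3, 4, 10, 6, 7, 14, 9, 5, 11, 12, 13, 8]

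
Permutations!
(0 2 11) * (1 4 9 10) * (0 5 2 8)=(0 8)(1 4 9 10)(2 11 5)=[8, 4, 11, 3, 9, 2, 6, 7, 0, 10, 1, 5]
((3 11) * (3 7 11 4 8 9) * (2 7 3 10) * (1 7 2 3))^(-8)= ((1 7 11)(3 4 8 9 10))^(-8)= (1 7 11)(3 8 10 4 9)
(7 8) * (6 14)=(6 14)(7 8)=[0, 1, 2, 3, 4, 5, 14, 8, 7, 9, 10, 11, 12, 13, 6]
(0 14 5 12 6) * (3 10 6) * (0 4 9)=(0 14 5 12 3 10 6 4 9)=[14, 1, 2, 10, 9, 12, 4, 7, 8, 0, 6, 11, 3, 13, 5]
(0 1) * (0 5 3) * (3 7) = (0 1 5 7 3) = [1, 5, 2, 0, 4, 7, 6, 3]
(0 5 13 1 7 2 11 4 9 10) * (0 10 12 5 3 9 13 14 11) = (0 3 9 12 5 14 11 4 13 1 7 2) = [3, 7, 0, 9, 13, 14, 6, 2, 8, 12, 10, 4, 5, 1, 11]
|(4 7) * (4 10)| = |(4 7 10)| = 3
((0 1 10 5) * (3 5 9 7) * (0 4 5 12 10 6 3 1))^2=(1 3 10 7 6 12 9)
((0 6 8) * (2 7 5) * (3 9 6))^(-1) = (0 8 6 9 3)(2 5 7)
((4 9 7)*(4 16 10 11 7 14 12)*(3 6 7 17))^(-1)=(3 17 11 10 16 7 6)(4 12 14 9)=((3 6 7 16 10 11 17)(4 9 14 12))^(-1)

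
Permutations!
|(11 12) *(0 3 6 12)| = 5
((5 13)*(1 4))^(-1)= (1 4)(5 13)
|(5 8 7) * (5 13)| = 4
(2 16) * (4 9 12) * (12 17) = (2 16)(4 9 17 12) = [0, 1, 16, 3, 9, 5, 6, 7, 8, 17, 10, 11, 4, 13, 14, 15, 2, 12]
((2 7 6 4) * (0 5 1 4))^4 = ((0 5 1 4 2 7 6))^4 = (0 2 5 7 1 6 4)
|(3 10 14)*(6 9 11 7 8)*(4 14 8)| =9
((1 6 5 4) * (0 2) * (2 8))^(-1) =(0 2 8)(1 4 5 6)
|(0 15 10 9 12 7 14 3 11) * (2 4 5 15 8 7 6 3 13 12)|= |(0 8 7 14 13 12 6 3 11)(2 4 5 15 10 9)|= 18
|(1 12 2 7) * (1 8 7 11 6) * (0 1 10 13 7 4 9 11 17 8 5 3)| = |(0 1 12 2 17 8 4 9 11 6 10 13 7 5 3)| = 15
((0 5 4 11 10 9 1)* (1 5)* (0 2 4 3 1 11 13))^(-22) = (0 4 1 5 10)(2 3 9 11 13)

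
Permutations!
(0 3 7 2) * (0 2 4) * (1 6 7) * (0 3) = [0, 6, 2, 1, 3, 5, 7, 4] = (1 6 7 4 3)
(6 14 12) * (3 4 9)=(3 4 9)(6 14 12)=[0, 1, 2, 4, 9, 5, 14, 7, 8, 3, 10, 11, 6, 13, 12]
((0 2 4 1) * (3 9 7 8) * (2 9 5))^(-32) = ((0 9 7 8 3 5 2 4 1))^(-32) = (0 3 1 8 4 7 2 9 5)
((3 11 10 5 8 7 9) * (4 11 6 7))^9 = ((3 6 7 9)(4 11 10 5 8))^9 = (3 6 7 9)(4 8 5 10 11)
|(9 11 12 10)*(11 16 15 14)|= |(9 16 15 14 11 12 10)|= 7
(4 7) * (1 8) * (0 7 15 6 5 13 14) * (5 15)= (0 7 4 5 13 14)(1 8)(6 15)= [7, 8, 2, 3, 5, 13, 15, 4, 1, 9, 10, 11, 12, 14, 0, 6]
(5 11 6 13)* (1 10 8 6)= (1 10 8 6 13 5 11)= [0, 10, 2, 3, 4, 11, 13, 7, 6, 9, 8, 1, 12, 5]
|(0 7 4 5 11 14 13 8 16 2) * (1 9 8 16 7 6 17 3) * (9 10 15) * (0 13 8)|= 24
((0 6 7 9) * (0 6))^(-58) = (6 9 7)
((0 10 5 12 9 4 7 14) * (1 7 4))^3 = (0 12 7 10 9 14 5 1)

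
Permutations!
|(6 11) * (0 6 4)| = 4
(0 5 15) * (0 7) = (0 5 15 7) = [5, 1, 2, 3, 4, 15, 6, 0, 8, 9, 10, 11, 12, 13, 14, 7]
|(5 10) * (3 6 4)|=|(3 6 4)(5 10)|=6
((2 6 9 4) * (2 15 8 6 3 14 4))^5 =(2 8 14 9 15 3 6 4)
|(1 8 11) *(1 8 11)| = 3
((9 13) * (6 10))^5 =((6 10)(9 13))^5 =(6 10)(9 13)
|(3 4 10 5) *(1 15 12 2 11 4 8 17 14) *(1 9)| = 13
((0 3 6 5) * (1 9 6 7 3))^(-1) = ((0 1 9 6 5)(3 7))^(-1) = (0 5 6 9 1)(3 7)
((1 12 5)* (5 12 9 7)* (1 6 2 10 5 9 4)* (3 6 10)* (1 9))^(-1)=(12)(1 7 9 4)(2 6 3)(5 10)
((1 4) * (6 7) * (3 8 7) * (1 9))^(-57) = (9)(3 6 7 8)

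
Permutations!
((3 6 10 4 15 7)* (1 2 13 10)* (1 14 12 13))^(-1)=(1 2)(3 7 15 4 10 13 12 14 6)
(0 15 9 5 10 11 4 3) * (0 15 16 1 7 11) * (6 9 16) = (0 6 9 5 10)(1 7 11 4 3 15 16) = [6, 7, 2, 15, 3, 10, 9, 11, 8, 5, 0, 4, 12, 13, 14, 16, 1]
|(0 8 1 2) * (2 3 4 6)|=7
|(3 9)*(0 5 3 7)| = |(0 5 3 9 7)| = 5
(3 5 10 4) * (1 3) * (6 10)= (1 3 5 6 10 4)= [0, 3, 2, 5, 1, 6, 10, 7, 8, 9, 4]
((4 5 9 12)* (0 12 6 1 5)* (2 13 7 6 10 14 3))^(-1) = ((0 12 4)(1 5 9 10 14 3 2 13 7 6))^(-1) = (0 4 12)(1 6 7 13 2 3 14 10 9 5)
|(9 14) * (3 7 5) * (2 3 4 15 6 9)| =|(2 3 7 5 4 15 6 9 14)| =9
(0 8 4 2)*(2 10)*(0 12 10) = (0 8 4)(2 12 10) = [8, 1, 12, 3, 0, 5, 6, 7, 4, 9, 2, 11, 10]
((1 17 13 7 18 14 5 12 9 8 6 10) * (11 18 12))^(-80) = (18)(1 17 13 7 12 9 8 6 10)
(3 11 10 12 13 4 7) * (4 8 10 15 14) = (3 11 15 14 4 7)(8 10 12 13) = [0, 1, 2, 11, 7, 5, 6, 3, 10, 9, 12, 15, 13, 8, 4, 14]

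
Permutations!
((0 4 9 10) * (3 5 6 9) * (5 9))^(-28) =((0 4 3 9 10)(5 6))^(-28) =(0 3 10 4 9)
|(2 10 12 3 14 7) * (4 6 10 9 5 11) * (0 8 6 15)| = |(0 8 6 10 12 3 14 7 2 9 5 11 4 15)| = 14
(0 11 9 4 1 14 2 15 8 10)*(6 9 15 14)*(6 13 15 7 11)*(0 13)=(0 6 9 4 1)(2 14)(7 11)(8 10 13 15)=[6, 0, 14, 3, 1, 5, 9, 11, 10, 4, 13, 7, 12, 15, 2, 8]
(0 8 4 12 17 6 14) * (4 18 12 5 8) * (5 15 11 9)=(0 4 15 11 9 5 8 18 12 17 6 14)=[4, 1, 2, 3, 15, 8, 14, 7, 18, 5, 10, 9, 17, 13, 0, 11, 16, 6, 12]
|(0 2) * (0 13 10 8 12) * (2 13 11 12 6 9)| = 9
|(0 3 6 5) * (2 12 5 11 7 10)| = 9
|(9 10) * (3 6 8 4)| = |(3 6 8 4)(9 10)| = 4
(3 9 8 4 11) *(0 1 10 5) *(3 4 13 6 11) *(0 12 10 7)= (0 1 7)(3 9 8 13 6 11 4)(5 12 10)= [1, 7, 2, 9, 3, 12, 11, 0, 13, 8, 5, 4, 10, 6]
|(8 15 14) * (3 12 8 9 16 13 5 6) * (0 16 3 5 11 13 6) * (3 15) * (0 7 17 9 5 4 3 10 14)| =14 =|(0 16 6 4 3 12 8 10 14 5 7 17 9 15)(11 13)|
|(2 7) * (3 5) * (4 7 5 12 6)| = |(2 5 3 12 6 4 7)| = 7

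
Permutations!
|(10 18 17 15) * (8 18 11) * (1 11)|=7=|(1 11 8 18 17 15 10)|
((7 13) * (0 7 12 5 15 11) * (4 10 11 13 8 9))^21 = ((0 7 8 9 4 10 11)(5 15 13 12))^21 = (5 15 13 12)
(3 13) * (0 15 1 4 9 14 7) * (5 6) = [15, 4, 2, 13, 9, 6, 5, 0, 8, 14, 10, 11, 12, 3, 7, 1] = (0 15 1 4 9 14 7)(3 13)(5 6)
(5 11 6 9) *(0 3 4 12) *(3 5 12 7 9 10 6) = [5, 1, 2, 4, 7, 11, 10, 9, 8, 12, 6, 3, 0] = (0 5 11 3 4 7 9 12)(6 10)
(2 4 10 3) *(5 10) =(2 4 5 10 3) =[0, 1, 4, 2, 5, 10, 6, 7, 8, 9, 3]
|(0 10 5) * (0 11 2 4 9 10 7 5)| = 8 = |(0 7 5 11 2 4 9 10)|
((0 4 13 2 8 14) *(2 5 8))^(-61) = ((0 4 13 5 8 14))^(-61) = (0 14 8 5 13 4)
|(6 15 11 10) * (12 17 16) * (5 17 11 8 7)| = |(5 17 16 12 11 10 6 15 8 7)| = 10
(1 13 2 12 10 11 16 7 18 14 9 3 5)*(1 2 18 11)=(1 13 18 14 9 3 5 2 12 10)(7 11 16)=[0, 13, 12, 5, 4, 2, 6, 11, 8, 3, 1, 16, 10, 18, 9, 15, 7, 17, 14]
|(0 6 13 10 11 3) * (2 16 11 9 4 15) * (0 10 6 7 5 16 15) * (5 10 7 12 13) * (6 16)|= |(0 12 13 16 11 3 7 10 9 4)(2 15)(5 6)|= 10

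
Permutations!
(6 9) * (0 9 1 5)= (0 9 6 1 5)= [9, 5, 2, 3, 4, 0, 1, 7, 8, 6]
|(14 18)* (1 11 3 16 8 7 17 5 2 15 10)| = |(1 11 3 16 8 7 17 5 2 15 10)(14 18)| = 22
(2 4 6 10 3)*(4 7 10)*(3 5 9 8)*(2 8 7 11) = (2 11)(3 8)(4 6)(5 9 7 10) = [0, 1, 11, 8, 6, 9, 4, 10, 3, 7, 5, 2]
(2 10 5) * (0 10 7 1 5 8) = (0 10 8)(1 5 2 7) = [10, 5, 7, 3, 4, 2, 6, 1, 0, 9, 8]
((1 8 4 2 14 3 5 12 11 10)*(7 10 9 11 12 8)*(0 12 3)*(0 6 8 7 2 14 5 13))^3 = ((0 12 3 13)(1 2 5 7 10)(4 14 6 8)(9 11))^3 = (0 13 3 12)(1 7 2 10 5)(4 8 6 14)(9 11)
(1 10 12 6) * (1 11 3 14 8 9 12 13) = (1 10 13)(3 14 8 9 12 6 11) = [0, 10, 2, 14, 4, 5, 11, 7, 9, 12, 13, 3, 6, 1, 8]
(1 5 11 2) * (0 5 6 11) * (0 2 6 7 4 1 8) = [5, 7, 8, 3, 1, 2, 11, 4, 0, 9, 10, 6] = (0 5 2 8)(1 7 4)(6 11)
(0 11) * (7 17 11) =(0 7 17 11) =[7, 1, 2, 3, 4, 5, 6, 17, 8, 9, 10, 0, 12, 13, 14, 15, 16, 11]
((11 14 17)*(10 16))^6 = ((10 16)(11 14 17))^6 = (17)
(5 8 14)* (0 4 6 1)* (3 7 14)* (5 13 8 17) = (0 4 6 1)(3 7 14 13 8)(5 17) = [4, 0, 2, 7, 6, 17, 1, 14, 3, 9, 10, 11, 12, 8, 13, 15, 16, 5]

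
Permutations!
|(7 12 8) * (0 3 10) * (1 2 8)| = |(0 3 10)(1 2 8 7 12)| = 15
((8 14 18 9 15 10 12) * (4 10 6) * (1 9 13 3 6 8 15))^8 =((1 9)(3 6 4 10 12 15 8 14 18 13))^8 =(3 18 8 12 4)(6 13 14 15 10)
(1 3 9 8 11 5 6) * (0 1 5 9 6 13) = (0 1 3 6 5 13)(8 11 9) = [1, 3, 2, 6, 4, 13, 5, 7, 11, 8, 10, 9, 12, 0]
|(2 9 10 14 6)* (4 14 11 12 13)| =9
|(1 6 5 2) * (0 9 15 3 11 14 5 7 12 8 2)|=42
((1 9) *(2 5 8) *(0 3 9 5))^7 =(9)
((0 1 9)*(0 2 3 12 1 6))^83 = ((0 6)(1 9 2 3 12))^83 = (0 6)(1 3 9 12 2)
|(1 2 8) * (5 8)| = 4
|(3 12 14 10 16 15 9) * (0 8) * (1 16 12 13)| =|(0 8)(1 16 15 9 3 13)(10 12 14)| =6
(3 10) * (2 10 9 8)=(2 10 3 9 8)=[0, 1, 10, 9, 4, 5, 6, 7, 2, 8, 3]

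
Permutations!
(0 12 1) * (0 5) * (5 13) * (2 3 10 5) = [12, 13, 3, 10, 4, 0, 6, 7, 8, 9, 5, 11, 1, 2] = (0 12 1 13 2 3 10 5)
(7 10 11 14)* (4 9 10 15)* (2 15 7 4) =(2 15)(4 9 10 11 14) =[0, 1, 15, 3, 9, 5, 6, 7, 8, 10, 11, 14, 12, 13, 4, 2]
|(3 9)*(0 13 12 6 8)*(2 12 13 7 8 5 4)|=|(13)(0 7 8)(2 12 6 5 4)(3 9)|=30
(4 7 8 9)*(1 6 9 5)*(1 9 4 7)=(1 6 4)(5 9 7 8)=[0, 6, 2, 3, 1, 9, 4, 8, 5, 7]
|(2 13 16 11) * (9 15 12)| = |(2 13 16 11)(9 15 12)| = 12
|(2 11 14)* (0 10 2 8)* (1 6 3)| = 6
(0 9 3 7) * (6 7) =(0 9 3 6 7) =[9, 1, 2, 6, 4, 5, 7, 0, 8, 3]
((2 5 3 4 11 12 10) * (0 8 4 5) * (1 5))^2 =(0 4 12 2 8 11 10)(1 3 5)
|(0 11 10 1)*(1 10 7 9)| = 5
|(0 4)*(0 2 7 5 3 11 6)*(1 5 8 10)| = 11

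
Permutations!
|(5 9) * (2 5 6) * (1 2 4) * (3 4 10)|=8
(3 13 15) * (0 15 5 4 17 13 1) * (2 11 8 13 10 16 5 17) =[15, 0, 11, 1, 2, 4, 6, 7, 13, 9, 16, 8, 12, 17, 14, 3, 5, 10] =(0 15 3 1)(2 11 8 13 17 10 16 5 4)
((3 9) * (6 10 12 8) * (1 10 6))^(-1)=(1 8 12 10)(3 9)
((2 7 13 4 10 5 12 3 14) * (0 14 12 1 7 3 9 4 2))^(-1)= ((0 14)(1 7 13 2 3 12 9 4 10 5))^(-1)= (0 14)(1 5 10 4 9 12 3 2 13 7)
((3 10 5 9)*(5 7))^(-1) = (3 9 5 7 10)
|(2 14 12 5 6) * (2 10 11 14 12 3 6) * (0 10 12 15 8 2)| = 24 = |(0 10 11 14 3 6 12 5)(2 15 8)|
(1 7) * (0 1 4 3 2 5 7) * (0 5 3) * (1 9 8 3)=[9, 5, 1, 2, 0, 7, 6, 4, 3, 8]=(0 9 8 3 2 1 5 7 4)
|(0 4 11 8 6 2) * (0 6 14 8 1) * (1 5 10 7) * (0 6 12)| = 10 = |(0 4 11 5 10 7 1 6 2 12)(8 14)|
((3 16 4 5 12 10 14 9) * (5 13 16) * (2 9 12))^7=((2 9 3 5)(4 13 16)(10 14 12))^7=(2 5 3 9)(4 13 16)(10 14 12)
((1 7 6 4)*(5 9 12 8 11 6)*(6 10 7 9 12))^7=((1 9 6 4)(5 12 8 11 10 7))^7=(1 4 6 9)(5 12 8 11 10 7)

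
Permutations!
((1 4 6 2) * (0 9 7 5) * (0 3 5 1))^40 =((0 9 7 1 4 6 2)(3 5))^40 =(0 6 1 9 2 4 7)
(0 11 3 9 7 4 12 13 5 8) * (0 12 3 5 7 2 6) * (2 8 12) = [11, 1, 6, 9, 3, 12, 0, 4, 2, 8, 10, 5, 13, 7] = (0 11 5 12 13 7 4 3 9 8 2 6)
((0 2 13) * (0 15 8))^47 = ((0 2 13 15 8))^47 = (0 13 8 2 15)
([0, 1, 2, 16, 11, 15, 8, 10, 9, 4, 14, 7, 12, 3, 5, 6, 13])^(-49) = [0, 1, 2, 13, 11, 15, 8, 10, 9, 4, 14, 7, 12, 16, 5, 6, 3]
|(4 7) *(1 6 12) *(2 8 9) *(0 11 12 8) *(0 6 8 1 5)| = |(0 11 12 5)(1 8 9 2 6)(4 7)| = 20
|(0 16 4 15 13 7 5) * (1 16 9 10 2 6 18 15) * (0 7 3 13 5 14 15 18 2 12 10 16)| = |(18)(0 9 16 4 1)(2 6)(3 13)(5 7 14 15)(10 12)| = 20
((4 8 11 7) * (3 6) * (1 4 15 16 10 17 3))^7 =(1 10 11 6 16 8 3 15 4 17 7)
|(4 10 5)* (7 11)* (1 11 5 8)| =7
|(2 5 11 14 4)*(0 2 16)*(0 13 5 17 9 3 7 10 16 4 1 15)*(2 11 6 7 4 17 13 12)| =|(0 11 14 1 15)(2 13 5 6 7 10 16 12)(3 4 17 9)| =40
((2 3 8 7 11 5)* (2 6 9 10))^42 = (2 6 7)(3 9 11)(5 8 10) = ((2 3 8 7 11 5 6 9 10))^42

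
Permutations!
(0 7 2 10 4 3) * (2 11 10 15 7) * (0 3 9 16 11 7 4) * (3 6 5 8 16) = (0 2 15 4 9 3 6 5 8 16 11 10) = [2, 1, 15, 6, 9, 8, 5, 7, 16, 3, 0, 10, 12, 13, 14, 4, 11]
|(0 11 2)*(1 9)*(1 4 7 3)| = 15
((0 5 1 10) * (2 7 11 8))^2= (0 1)(2 11)(5 10)(7 8)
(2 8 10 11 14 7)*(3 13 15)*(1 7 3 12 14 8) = (1 7 2)(3 13 15 12 14)(8 10 11) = [0, 7, 1, 13, 4, 5, 6, 2, 10, 9, 11, 8, 14, 15, 3, 12]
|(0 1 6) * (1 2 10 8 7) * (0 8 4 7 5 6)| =|(0 2 10 4 7 1)(5 6 8)| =6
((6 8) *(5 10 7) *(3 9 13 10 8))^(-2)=(3 8 7 13)(5 10 9 6)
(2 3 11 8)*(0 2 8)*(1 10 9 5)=(0 2 3 11)(1 10 9 5)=[2, 10, 3, 11, 4, 1, 6, 7, 8, 5, 9, 0]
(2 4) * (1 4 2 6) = (1 4 6) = [0, 4, 2, 3, 6, 5, 1]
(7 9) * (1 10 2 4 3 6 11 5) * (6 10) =(1 6 11 5)(2 4 3 10)(7 9) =[0, 6, 4, 10, 3, 1, 11, 9, 8, 7, 2, 5]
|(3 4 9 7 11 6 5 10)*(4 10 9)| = 10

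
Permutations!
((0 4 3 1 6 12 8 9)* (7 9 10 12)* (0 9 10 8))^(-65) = ((0 4 3 1 6 7 10 12))^(-65) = (0 12 10 7 6 1 3 4)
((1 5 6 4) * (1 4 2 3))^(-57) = (1 2 5 3 6)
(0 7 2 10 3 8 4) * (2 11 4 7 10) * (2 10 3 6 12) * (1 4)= [3, 4, 10, 8, 0, 5, 12, 11, 7, 9, 6, 1, 2]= (0 3 8 7 11 1 4)(2 10 6 12)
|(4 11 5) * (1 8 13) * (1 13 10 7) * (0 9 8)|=|(13)(0 9 8 10 7 1)(4 11 5)|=6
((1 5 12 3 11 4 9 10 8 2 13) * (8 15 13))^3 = ((1 5 12 3 11 4 9 10 15 13)(2 8))^3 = (1 3 9 13 12 4 15 5 11 10)(2 8)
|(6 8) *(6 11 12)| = |(6 8 11 12)| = 4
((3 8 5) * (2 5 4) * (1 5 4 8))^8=((8)(1 5 3)(2 4))^8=(8)(1 3 5)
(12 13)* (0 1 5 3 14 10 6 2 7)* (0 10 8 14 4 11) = (0 1 5 3 4 11)(2 7 10 6)(8 14)(12 13) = [1, 5, 7, 4, 11, 3, 2, 10, 14, 9, 6, 0, 13, 12, 8]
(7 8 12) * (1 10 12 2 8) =[0, 10, 8, 3, 4, 5, 6, 1, 2, 9, 12, 11, 7] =(1 10 12 7)(2 8)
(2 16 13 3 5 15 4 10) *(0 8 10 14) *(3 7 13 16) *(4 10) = (16)(0 8 4 14)(2 3 5 15 10)(7 13) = [8, 1, 3, 5, 14, 15, 6, 13, 4, 9, 2, 11, 12, 7, 0, 10, 16]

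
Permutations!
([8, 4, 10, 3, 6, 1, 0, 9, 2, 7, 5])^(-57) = (0 6 4 1 5 10 2 8)(7 9)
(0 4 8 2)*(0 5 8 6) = [4, 1, 5, 3, 6, 8, 0, 7, 2] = (0 4 6)(2 5 8)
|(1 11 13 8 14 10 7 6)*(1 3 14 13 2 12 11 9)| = 30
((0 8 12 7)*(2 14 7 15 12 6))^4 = ((0 8 6 2 14 7)(12 15))^4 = (15)(0 14 6)(2 8 7)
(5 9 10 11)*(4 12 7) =[0, 1, 2, 3, 12, 9, 6, 4, 8, 10, 11, 5, 7] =(4 12 7)(5 9 10 11)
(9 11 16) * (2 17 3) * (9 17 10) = [0, 1, 10, 2, 4, 5, 6, 7, 8, 11, 9, 16, 12, 13, 14, 15, 17, 3] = (2 10 9 11 16 17 3)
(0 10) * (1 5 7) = [10, 5, 2, 3, 4, 7, 6, 1, 8, 9, 0] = (0 10)(1 5 7)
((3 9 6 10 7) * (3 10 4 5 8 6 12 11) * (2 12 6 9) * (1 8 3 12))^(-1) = (1 2 3 5 4 6 9 8)(7 10)(11 12)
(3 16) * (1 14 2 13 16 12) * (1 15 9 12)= (1 14 2 13 16 3)(9 12 15)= [0, 14, 13, 1, 4, 5, 6, 7, 8, 12, 10, 11, 15, 16, 2, 9, 3]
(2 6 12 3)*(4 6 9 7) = (2 9 7 4 6 12 3) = [0, 1, 9, 2, 6, 5, 12, 4, 8, 7, 10, 11, 3]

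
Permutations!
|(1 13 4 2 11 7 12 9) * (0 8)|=8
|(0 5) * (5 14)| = |(0 14 5)| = 3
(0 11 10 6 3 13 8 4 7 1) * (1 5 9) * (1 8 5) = (0 11 10 6 3 13 5 9 8 4 7 1) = [11, 0, 2, 13, 7, 9, 3, 1, 4, 8, 6, 10, 12, 5]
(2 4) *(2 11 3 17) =[0, 1, 4, 17, 11, 5, 6, 7, 8, 9, 10, 3, 12, 13, 14, 15, 16, 2] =(2 4 11 3 17)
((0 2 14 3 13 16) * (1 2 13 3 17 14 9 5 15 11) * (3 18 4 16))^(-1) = ((0 13 3 18 4 16)(1 2 9 5 15 11)(14 17))^(-1) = (0 16 4 18 3 13)(1 11 15 5 9 2)(14 17)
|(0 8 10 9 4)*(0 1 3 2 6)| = 9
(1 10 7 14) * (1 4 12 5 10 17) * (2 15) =(1 17)(2 15)(4 12 5 10 7 14) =[0, 17, 15, 3, 12, 10, 6, 14, 8, 9, 7, 11, 5, 13, 4, 2, 16, 1]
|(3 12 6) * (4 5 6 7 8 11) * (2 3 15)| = 10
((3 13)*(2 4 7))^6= ((2 4 7)(3 13))^6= (13)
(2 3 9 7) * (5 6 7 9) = (9)(2 3 5 6 7) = [0, 1, 3, 5, 4, 6, 7, 2, 8, 9]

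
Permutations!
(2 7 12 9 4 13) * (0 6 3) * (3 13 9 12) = (0 6 13 2 7 3)(4 9) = [6, 1, 7, 0, 9, 5, 13, 3, 8, 4, 10, 11, 12, 2]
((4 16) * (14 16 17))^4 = ((4 17 14 16))^4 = (17)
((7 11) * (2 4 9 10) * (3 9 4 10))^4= (11)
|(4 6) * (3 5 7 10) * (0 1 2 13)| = 4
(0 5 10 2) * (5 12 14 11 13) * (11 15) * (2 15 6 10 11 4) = (0 12 14 6 10 15 4 2)(5 11 13) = [12, 1, 0, 3, 2, 11, 10, 7, 8, 9, 15, 13, 14, 5, 6, 4]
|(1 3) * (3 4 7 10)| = 5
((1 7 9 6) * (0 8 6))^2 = (0 6 7)(1 9 8)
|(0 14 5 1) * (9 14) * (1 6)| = |(0 9 14 5 6 1)| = 6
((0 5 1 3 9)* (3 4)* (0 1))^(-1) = (0 5)(1 9 3 4)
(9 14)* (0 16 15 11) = (0 16 15 11)(9 14) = [16, 1, 2, 3, 4, 5, 6, 7, 8, 14, 10, 0, 12, 13, 9, 11, 15]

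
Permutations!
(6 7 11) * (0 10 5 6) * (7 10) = [7, 1, 2, 3, 4, 6, 10, 11, 8, 9, 5, 0] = (0 7 11)(5 6 10)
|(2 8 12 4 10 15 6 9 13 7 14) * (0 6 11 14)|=40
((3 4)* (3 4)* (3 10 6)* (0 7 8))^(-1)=(0 8 7)(3 6 10)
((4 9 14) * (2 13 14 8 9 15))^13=((2 13 14 4 15)(8 9))^13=(2 4 13 15 14)(8 9)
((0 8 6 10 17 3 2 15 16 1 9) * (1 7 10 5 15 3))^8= ((0 8 6 5 15 16 7 10 17 1 9)(2 3))^8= (0 17 16 6 9 10 15 8 1 7 5)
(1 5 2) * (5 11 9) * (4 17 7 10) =[0, 11, 1, 3, 17, 2, 6, 10, 8, 5, 4, 9, 12, 13, 14, 15, 16, 7] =(1 11 9 5 2)(4 17 7 10)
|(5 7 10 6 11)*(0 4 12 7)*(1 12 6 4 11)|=6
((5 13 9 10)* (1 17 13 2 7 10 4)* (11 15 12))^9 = (1 4 9 13 17)(2 7 10 5)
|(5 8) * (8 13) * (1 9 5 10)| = |(1 9 5 13 8 10)| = 6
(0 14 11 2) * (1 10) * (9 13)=(0 14 11 2)(1 10)(9 13)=[14, 10, 0, 3, 4, 5, 6, 7, 8, 13, 1, 2, 12, 9, 11]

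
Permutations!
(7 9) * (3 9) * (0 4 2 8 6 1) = (0 4 2 8 6 1)(3 9 7) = [4, 0, 8, 9, 2, 5, 1, 3, 6, 7]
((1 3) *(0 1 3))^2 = (3)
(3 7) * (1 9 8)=(1 9 8)(3 7)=[0, 9, 2, 7, 4, 5, 6, 3, 1, 8]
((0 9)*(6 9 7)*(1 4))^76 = (9)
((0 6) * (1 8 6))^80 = (8)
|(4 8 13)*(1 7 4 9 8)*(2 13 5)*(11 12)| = |(1 7 4)(2 13 9 8 5)(11 12)| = 30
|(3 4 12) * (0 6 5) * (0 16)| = |(0 6 5 16)(3 4 12)| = 12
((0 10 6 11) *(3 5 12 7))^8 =(12)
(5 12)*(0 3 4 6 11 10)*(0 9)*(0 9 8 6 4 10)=(0 3 10 8 6 11)(5 12)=[3, 1, 2, 10, 4, 12, 11, 7, 6, 9, 8, 0, 5]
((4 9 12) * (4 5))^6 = (4 12)(5 9)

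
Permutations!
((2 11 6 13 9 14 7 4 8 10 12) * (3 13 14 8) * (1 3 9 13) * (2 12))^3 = (1 3)(2 14 9)(4 10 6)(7 8 11)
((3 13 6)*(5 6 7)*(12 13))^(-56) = ((3 12 13 7 5 6))^(-56) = (3 5 13)(6 7 12)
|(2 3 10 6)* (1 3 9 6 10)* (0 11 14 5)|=12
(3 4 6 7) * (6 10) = (3 4 10 6 7) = [0, 1, 2, 4, 10, 5, 7, 3, 8, 9, 6]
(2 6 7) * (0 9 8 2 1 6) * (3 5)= (0 9 8 2)(1 6 7)(3 5)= [9, 6, 0, 5, 4, 3, 7, 1, 2, 8]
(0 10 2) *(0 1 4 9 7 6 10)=(1 4 9 7 6 10 2)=[0, 4, 1, 3, 9, 5, 10, 6, 8, 7, 2]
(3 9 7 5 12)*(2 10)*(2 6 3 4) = [0, 1, 10, 9, 2, 12, 3, 5, 8, 7, 6, 11, 4] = (2 10 6 3 9 7 5 12 4)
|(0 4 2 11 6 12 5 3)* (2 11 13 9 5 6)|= 8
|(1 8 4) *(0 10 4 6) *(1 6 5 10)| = 7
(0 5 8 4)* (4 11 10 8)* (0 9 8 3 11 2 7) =[5, 1, 7, 11, 9, 4, 6, 0, 2, 8, 3, 10] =(0 5 4 9 8 2 7)(3 11 10)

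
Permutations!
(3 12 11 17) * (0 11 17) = (0 11)(3 12 17) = [11, 1, 2, 12, 4, 5, 6, 7, 8, 9, 10, 0, 17, 13, 14, 15, 16, 3]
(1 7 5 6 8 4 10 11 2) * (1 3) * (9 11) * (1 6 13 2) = (1 7 5 13 2 3 6 8 4 10 9 11) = [0, 7, 3, 6, 10, 13, 8, 5, 4, 11, 9, 1, 12, 2]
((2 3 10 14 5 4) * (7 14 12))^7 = (2 4 5 14 7 12 10 3)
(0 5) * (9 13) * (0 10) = (0 5 10)(9 13) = [5, 1, 2, 3, 4, 10, 6, 7, 8, 13, 0, 11, 12, 9]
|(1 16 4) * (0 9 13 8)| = |(0 9 13 8)(1 16 4)| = 12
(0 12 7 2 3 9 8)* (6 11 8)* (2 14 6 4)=[12, 1, 3, 9, 2, 5, 11, 14, 0, 4, 10, 8, 7, 13, 6]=(0 12 7 14 6 11 8)(2 3 9 4)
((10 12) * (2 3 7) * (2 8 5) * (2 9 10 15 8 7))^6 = (15)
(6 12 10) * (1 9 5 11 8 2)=(1 9 5 11 8 2)(6 12 10)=[0, 9, 1, 3, 4, 11, 12, 7, 2, 5, 6, 8, 10]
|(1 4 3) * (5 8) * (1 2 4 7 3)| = |(1 7 3 2 4)(5 8)| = 10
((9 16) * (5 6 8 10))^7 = (5 10 8 6)(9 16)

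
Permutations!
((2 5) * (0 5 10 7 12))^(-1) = (0 12 7 10 2 5)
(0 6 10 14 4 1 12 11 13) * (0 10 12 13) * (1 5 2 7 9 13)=[6, 1, 7, 3, 5, 2, 12, 9, 8, 13, 14, 0, 11, 10, 4]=(0 6 12 11)(2 7 9 13 10 14 4 5)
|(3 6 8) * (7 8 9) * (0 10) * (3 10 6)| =6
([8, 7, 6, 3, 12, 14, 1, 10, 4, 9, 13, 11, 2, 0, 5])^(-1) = (0 13 10 7 1 6 2 12 4 8)(5 14)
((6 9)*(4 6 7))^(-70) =((4 6 9 7))^(-70) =(4 9)(6 7)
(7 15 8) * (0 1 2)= [1, 2, 0, 3, 4, 5, 6, 15, 7, 9, 10, 11, 12, 13, 14, 8]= (0 1 2)(7 15 8)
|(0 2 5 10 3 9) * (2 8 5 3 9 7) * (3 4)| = 20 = |(0 8 5 10 9)(2 4 3 7)|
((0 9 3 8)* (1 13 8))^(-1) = ((0 9 3 1 13 8))^(-1) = (0 8 13 1 3 9)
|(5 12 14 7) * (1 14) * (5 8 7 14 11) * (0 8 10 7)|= 4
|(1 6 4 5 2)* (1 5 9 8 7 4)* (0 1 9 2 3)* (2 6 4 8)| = |(0 1 4 6 9 2 5 3)(7 8)| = 8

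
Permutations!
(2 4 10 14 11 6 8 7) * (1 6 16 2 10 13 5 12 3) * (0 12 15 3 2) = (0 12 2 4 13 5 15 3 1 6 8 7 10 14 11 16) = [12, 6, 4, 1, 13, 15, 8, 10, 7, 9, 14, 16, 2, 5, 11, 3, 0]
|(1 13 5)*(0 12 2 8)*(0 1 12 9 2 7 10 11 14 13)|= 35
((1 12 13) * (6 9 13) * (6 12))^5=((1 6 9 13))^5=(1 6 9 13)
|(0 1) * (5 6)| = |(0 1)(5 6)| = 2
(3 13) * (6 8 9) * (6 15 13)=(3 6 8 9 15 13)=[0, 1, 2, 6, 4, 5, 8, 7, 9, 15, 10, 11, 12, 3, 14, 13]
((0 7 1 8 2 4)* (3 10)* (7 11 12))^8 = (12)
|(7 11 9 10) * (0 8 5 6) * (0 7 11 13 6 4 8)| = 3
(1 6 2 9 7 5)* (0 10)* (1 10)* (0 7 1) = (1 6 2 9)(5 10 7) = [0, 6, 9, 3, 4, 10, 2, 5, 8, 1, 7]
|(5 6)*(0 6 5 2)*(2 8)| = 4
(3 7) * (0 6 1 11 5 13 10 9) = (0 6 1 11 5 13 10 9)(3 7) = [6, 11, 2, 7, 4, 13, 1, 3, 8, 0, 9, 5, 12, 10]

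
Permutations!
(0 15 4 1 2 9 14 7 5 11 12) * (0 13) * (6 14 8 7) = (0 15 4 1 2 9 8 7 5 11 12 13)(6 14) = [15, 2, 9, 3, 1, 11, 14, 5, 7, 8, 10, 12, 13, 0, 6, 4]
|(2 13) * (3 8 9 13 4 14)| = 7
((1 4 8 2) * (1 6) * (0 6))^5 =(0 2 8 4 1 6)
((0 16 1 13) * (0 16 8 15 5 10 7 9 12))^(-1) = (0 12 9 7 10 5 15 8)(1 16 13)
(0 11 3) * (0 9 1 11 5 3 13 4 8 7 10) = (0 5 3 9 1 11 13 4 8 7 10) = [5, 11, 2, 9, 8, 3, 6, 10, 7, 1, 0, 13, 12, 4]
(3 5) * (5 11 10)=(3 11 10 5)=[0, 1, 2, 11, 4, 3, 6, 7, 8, 9, 5, 10]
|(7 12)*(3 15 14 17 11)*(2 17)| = 6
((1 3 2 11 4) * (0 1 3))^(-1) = (0 1)(2 3 4 11)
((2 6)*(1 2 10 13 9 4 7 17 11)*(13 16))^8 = (1 7 13 6 11 4 16 2 17 9 10)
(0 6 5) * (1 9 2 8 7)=(0 6 5)(1 9 2 8 7)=[6, 9, 8, 3, 4, 0, 5, 1, 7, 2]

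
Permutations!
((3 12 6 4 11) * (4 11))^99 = ((3 12 6 11))^99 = (3 11 6 12)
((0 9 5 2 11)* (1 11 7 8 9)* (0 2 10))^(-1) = ((0 1 11 2 7 8 9 5 10))^(-1) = (0 10 5 9 8 7 2 11 1)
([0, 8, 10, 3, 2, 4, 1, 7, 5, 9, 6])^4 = [0, 2, 8, 3, 1, 6, 4, 7, 10, 9, 5]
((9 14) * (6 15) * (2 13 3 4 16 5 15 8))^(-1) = (2 8 6 15 5 16 4 3 13)(9 14)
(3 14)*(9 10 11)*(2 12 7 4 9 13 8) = [0, 1, 12, 14, 9, 5, 6, 4, 2, 10, 11, 13, 7, 8, 3] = (2 12 7 4 9 10 11 13 8)(3 14)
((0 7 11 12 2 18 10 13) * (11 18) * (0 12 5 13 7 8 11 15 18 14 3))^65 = (18)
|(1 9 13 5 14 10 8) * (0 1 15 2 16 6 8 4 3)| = 45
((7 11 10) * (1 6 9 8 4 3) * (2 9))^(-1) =(1 3 4 8 9 2 6)(7 10 11)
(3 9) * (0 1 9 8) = (0 1 9 3 8) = [1, 9, 2, 8, 4, 5, 6, 7, 0, 3]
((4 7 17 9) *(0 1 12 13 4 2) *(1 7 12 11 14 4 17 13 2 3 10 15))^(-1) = ((0 7 13 17 9 3 10 15 1 11 14 4 12 2))^(-1) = (0 2 12 4 14 11 1 15 10 3 9 17 13 7)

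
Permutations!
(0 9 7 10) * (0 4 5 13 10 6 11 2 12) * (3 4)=(0 9 7 6 11 2 12)(3 4 5 13 10)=[9, 1, 12, 4, 5, 13, 11, 6, 8, 7, 3, 2, 0, 10]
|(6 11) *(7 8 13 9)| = 4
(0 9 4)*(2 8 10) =(0 9 4)(2 8 10) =[9, 1, 8, 3, 0, 5, 6, 7, 10, 4, 2]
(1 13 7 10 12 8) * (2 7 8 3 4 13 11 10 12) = (1 11 10 2 7 12 3 4 13 8) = [0, 11, 7, 4, 13, 5, 6, 12, 1, 9, 2, 10, 3, 8]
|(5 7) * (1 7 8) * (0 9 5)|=|(0 9 5 8 1 7)|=6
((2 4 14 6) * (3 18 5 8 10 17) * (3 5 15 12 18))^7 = ((2 4 14 6)(5 8 10 17)(12 18 15))^7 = (2 6 14 4)(5 17 10 8)(12 18 15)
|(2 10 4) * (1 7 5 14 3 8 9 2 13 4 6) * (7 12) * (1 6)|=10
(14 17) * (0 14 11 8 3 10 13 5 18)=[14, 1, 2, 10, 4, 18, 6, 7, 3, 9, 13, 8, 12, 5, 17, 15, 16, 11, 0]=(0 14 17 11 8 3 10 13 5 18)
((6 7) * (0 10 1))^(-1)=(0 1 10)(6 7)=((0 10 1)(6 7))^(-1)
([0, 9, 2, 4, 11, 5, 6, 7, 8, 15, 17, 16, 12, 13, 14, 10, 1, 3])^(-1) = (1 16 11 4 3 17 10 15 9)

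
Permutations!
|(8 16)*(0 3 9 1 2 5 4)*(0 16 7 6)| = 11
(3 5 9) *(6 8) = (3 5 9)(6 8) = [0, 1, 2, 5, 4, 9, 8, 7, 6, 3]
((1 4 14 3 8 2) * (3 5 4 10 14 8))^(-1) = ((1 10 14 5 4 8 2))^(-1) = (1 2 8 4 5 14 10)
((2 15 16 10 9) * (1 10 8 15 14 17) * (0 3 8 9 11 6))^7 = ((0 3 8 15 16 9 2 14 17 1 10 11 6))^7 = (0 14 3 17 8 1 15 10 16 11 9 6 2)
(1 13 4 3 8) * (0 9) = [9, 13, 2, 8, 3, 5, 6, 7, 1, 0, 10, 11, 12, 4] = (0 9)(1 13 4 3 8)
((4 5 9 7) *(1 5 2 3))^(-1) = ((1 5 9 7 4 2 3))^(-1) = (1 3 2 4 7 9 5)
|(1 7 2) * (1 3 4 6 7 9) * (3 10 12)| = |(1 9)(2 10 12 3 4 6 7)| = 14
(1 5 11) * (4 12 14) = (1 5 11)(4 12 14) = [0, 5, 2, 3, 12, 11, 6, 7, 8, 9, 10, 1, 14, 13, 4]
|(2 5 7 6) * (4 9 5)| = 6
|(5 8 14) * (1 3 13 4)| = 12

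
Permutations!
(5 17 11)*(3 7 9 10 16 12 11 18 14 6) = (3 7 9 10 16 12 11 5 17 18 14 6) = [0, 1, 2, 7, 4, 17, 3, 9, 8, 10, 16, 5, 11, 13, 6, 15, 12, 18, 14]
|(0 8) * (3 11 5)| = |(0 8)(3 11 5)| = 6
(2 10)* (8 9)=[0, 1, 10, 3, 4, 5, 6, 7, 9, 8, 2]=(2 10)(8 9)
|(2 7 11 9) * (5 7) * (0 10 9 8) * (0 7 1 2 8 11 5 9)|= 6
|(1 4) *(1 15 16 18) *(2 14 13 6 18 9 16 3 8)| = 10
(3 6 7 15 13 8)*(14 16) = (3 6 7 15 13 8)(14 16) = [0, 1, 2, 6, 4, 5, 7, 15, 3, 9, 10, 11, 12, 8, 16, 13, 14]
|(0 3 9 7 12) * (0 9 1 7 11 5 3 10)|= |(0 10)(1 7 12 9 11 5 3)|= 14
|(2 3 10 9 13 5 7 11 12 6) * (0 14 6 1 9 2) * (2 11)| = 30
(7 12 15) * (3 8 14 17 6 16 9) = [0, 1, 2, 8, 4, 5, 16, 12, 14, 3, 10, 11, 15, 13, 17, 7, 9, 6] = (3 8 14 17 6 16 9)(7 12 15)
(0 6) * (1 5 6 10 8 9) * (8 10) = [8, 5, 2, 3, 4, 6, 0, 7, 9, 1, 10] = (10)(0 8 9 1 5 6)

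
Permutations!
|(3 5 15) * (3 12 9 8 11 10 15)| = |(3 5)(8 11 10 15 12 9)| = 6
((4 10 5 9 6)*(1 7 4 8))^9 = (1 7 4 10 5 9 6 8)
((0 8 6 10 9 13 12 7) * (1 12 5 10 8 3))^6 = (0 3 1 12 7)(5 9)(10 13)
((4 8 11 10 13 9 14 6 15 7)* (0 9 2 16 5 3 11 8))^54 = ((0 9 14 6 15 7 4)(2 16 5 3 11 10 13))^54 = (0 7 6 9 4 15 14)(2 10 3 16 13 11 5)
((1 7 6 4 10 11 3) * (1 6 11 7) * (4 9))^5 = ((3 6 9 4 10 7 11))^5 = (3 7 4 6 11 10 9)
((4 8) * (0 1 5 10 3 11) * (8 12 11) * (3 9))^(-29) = ((0 1 5 10 9 3 8 4 12 11))^(-29) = (0 1 5 10 9 3 8 4 12 11)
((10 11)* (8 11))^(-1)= (8 10 11)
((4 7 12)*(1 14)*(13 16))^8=((1 14)(4 7 12)(13 16))^8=(16)(4 12 7)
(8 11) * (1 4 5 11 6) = (1 4 5 11 8 6) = [0, 4, 2, 3, 5, 11, 1, 7, 6, 9, 10, 8]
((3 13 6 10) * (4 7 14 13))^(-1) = (3 10 6 13 14 7 4)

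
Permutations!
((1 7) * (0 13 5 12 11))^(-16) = (0 11 12 5 13)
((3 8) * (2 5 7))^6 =((2 5 7)(3 8))^6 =(8)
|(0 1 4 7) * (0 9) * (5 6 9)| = |(0 1 4 7 5 6 9)| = 7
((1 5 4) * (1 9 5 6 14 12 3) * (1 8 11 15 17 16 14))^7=((1 6)(3 8 11 15 17 16 14 12)(4 9 5))^7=(1 6)(3 12 14 16 17 15 11 8)(4 9 5)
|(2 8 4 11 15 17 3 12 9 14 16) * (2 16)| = |(2 8 4 11 15 17 3 12 9 14)| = 10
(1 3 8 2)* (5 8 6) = (1 3 6 5 8 2) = [0, 3, 1, 6, 4, 8, 5, 7, 2]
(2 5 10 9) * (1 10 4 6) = (1 10 9 2 5 4 6) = [0, 10, 5, 3, 6, 4, 1, 7, 8, 2, 9]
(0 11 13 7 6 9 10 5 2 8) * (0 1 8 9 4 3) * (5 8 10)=(0 11 13 7 6 4 3)(1 10 8)(2 9 5)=[11, 10, 9, 0, 3, 2, 4, 6, 1, 5, 8, 13, 12, 7]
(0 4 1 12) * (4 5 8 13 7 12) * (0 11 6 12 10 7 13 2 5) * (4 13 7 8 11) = (1 13 7 10 8 2 5 11 6 12 4) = [0, 13, 5, 3, 1, 11, 12, 10, 2, 9, 8, 6, 4, 7]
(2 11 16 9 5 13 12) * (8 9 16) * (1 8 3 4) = (16)(1 8 9 5 13 12 2 11 3 4) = [0, 8, 11, 4, 1, 13, 6, 7, 9, 5, 10, 3, 2, 12, 14, 15, 16]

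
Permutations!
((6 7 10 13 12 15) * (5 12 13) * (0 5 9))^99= (0 15 10 5 6 9 12 7)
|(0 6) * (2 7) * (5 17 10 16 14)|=10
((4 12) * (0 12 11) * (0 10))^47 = (0 4 10 12 11)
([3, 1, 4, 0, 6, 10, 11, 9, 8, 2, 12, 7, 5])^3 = [3, 1, 11, 0, 7, 5, 9, 4, 8, 6, 10, 2, 12]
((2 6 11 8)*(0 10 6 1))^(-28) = (11)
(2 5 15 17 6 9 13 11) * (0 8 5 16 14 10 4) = (0 8 5 15 17 6 9 13 11 2 16 14 10 4) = [8, 1, 16, 3, 0, 15, 9, 7, 5, 13, 4, 2, 12, 11, 10, 17, 14, 6]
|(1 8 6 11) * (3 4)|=|(1 8 6 11)(3 4)|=4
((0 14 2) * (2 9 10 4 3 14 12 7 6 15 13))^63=(15)(3 10 14 4 9)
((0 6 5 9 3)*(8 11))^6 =((0 6 5 9 3)(8 11))^6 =(11)(0 6 5 9 3)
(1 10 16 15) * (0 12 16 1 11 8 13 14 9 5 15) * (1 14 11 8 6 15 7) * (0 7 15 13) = (0 12 16 7 1 10 14 9 5 15 8)(6 13 11) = [12, 10, 2, 3, 4, 15, 13, 1, 0, 5, 14, 6, 16, 11, 9, 8, 7]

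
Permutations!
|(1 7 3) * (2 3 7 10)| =4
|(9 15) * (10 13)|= 2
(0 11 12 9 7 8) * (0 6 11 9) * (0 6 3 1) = (0 9 7 8 3 1)(6 11 12) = [9, 0, 2, 1, 4, 5, 11, 8, 3, 7, 10, 12, 6]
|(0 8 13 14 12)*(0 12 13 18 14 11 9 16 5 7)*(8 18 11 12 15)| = 12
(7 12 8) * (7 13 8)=(7 12)(8 13)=[0, 1, 2, 3, 4, 5, 6, 12, 13, 9, 10, 11, 7, 8]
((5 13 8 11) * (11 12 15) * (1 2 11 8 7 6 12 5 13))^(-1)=(1 5 8 15 12 6 7 13 11 2)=((1 2 11 13 7 6 12 15 8 5))^(-1)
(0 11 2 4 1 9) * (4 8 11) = [4, 9, 8, 3, 1, 5, 6, 7, 11, 0, 10, 2] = (0 4 1 9)(2 8 11)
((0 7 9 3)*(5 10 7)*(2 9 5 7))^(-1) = (0 3 9 2 10 5 7) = ((0 7 5 10 2 9 3))^(-1)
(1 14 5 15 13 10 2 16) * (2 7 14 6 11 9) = [0, 6, 16, 3, 4, 15, 11, 14, 8, 2, 7, 9, 12, 10, 5, 13, 1] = (1 6 11 9 2 16)(5 15 13 10 7 14)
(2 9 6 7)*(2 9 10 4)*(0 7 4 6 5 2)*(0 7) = (2 10 6 4 7 9 5) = [0, 1, 10, 3, 7, 2, 4, 9, 8, 5, 6]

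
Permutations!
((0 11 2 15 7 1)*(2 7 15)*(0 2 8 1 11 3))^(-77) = ((15)(0 3)(1 2 8)(7 11))^(-77) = (15)(0 3)(1 2 8)(7 11)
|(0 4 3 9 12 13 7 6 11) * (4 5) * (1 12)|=|(0 5 4 3 9 1 12 13 7 6 11)|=11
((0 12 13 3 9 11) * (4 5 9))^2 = (0 13 4 9)(3 5 11 12)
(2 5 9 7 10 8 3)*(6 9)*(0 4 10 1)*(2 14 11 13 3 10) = [4, 0, 5, 14, 2, 6, 9, 1, 10, 7, 8, 13, 12, 3, 11] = (0 4 2 5 6 9 7 1)(3 14 11 13)(8 10)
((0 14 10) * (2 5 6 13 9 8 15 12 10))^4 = ((0 14 2 5 6 13 9 8 15 12 10))^4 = (0 6 15 14 13 12 2 9 10 5 8)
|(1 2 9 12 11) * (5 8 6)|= 15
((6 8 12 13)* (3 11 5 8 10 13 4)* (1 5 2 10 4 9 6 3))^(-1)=(1 4 6 9 12 8 5)(2 11 3 13 10)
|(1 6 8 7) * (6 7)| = |(1 7)(6 8)| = 2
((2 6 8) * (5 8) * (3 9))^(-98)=(9)(2 5)(6 8)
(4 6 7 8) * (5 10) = (4 6 7 8)(5 10) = [0, 1, 2, 3, 6, 10, 7, 8, 4, 9, 5]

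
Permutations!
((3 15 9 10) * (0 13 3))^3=(0 15)(3 10)(9 13)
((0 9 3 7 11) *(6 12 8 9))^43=(0 8 7 6 9 11 12 3)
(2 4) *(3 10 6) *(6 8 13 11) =(2 4)(3 10 8 13 11 6) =[0, 1, 4, 10, 2, 5, 3, 7, 13, 9, 8, 6, 12, 11]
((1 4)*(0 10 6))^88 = ((0 10 6)(1 4))^88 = (0 10 6)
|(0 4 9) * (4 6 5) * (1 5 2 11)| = 8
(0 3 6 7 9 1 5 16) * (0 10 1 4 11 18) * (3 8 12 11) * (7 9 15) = (0 8 12 11 18)(1 5 16 10)(3 6 9 4)(7 15) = [8, 5, 2, 6, 3, 16, 9, 15, 12, 4, 1, 18, 11, 13, 14, 7, 10, 17, 0]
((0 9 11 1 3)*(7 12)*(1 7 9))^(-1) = ((0 1 3)(7 12 9 11))^(-1) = (0 3 1)(7 11 9 12)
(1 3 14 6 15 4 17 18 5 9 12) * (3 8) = (1 8 3 14 6 15 4 17 18 5 9 12) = [0, 8, 2, 14, 17, 9, 15, 7, 3, 12, 10, 11, 1, 13, 6, 4, 16, 18, 5]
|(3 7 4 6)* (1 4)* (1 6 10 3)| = 6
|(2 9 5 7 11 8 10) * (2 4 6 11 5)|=10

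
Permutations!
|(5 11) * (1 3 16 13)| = 4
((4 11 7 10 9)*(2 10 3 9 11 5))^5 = ((2 10 11 7 3 9 4 5))^5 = (2 9 11 5 3 10 4 7)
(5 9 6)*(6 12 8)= [0, 1, 2, 3, 4, 9, 5, 7, 6, 12, 10, 11, 8]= (5 9 12 8 6)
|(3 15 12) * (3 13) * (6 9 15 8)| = |(3 8 6 9 15 12 13)| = 7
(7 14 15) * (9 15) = (7 14 9 15) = [0, 1, 2, 3, 4, 5, 6, 14, 8, 15, 10, 11, 12, 13, 9, 7]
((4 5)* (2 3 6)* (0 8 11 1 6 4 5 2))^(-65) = ((0 8 11 1 6)(2 3 4))^(-65) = (11)(2 3 4)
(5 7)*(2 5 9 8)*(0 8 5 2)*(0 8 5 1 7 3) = (0 5 3)(1 7 9) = [5, 7, 2, 0, 4, 3, 6, 9, 8, 1]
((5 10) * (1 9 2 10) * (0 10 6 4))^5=((0 10 5 1 9 2 6 4))^5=(0 2 5 4 9 10 6 1)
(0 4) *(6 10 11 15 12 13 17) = (0 4)(6 10 11 15 12 13 17) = [4, 1, 2, 3, 0, 5, 10, 7, 8, 9, 11, 15, 13, 17, 14, 12, 16, 6]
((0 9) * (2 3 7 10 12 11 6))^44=(2 7 12 6 3 10 11)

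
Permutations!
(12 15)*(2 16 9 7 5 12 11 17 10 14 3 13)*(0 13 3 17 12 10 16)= (0 13 2)(5 10 14 17 16 9 7)(11 12 15)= [13, 1, 0, 3, 4, 10, 6, 5, 8, 7, 14, 12, 15, 2, 17, 11, 9, 16]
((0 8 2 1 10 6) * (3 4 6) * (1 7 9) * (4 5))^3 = (0 7 10 4 8 9 3 6 2 1 5)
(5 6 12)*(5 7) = (5 6 12 7) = [0, 1, 2, 3, 4, 6, 12, 5, 8, 9, 10, 11, 7]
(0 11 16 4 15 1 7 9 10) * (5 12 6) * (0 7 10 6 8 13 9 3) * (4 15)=(0 11 16 15 1 10 7 3)(5 12 8 13 9 6)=[11, 10, 2, 0, 4, 12, 5, 3, 13, 6, 7, 16, 8, 9, 14, 1, 15]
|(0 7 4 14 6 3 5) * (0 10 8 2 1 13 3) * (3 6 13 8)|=6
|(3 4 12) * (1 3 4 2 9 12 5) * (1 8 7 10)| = 10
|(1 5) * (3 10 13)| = |(1 5)(3 10 13)| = 6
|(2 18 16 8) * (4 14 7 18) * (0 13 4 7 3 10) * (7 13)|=|(0 7 18 16 8 2 13 4 14 3 10)|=11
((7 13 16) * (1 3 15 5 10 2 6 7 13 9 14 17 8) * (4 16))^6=(1 6)(2 8)(3 7)(5 14)(9 15)(10 17)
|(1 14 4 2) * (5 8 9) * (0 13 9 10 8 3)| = |(0 13 9 5 3)(1 14 4 2)(8 10)| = 20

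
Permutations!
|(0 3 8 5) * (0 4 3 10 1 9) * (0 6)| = |(0 10 1 9 6)(3 8 5 4)| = 20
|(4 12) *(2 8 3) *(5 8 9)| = 10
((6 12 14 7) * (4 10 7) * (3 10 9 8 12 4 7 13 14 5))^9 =(3 12 9 6 14 10 5 8 4 7 13) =((3 10 13 14 7 6 4 9 8 12 5))^9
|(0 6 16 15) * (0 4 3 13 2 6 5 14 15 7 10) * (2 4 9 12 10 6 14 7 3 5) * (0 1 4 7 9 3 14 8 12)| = |(0 2 8 12 10 1 4 5 9)(3 13 7 6 16 14 15)| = 63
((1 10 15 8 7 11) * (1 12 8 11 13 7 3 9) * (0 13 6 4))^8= ((0 13 7 6 4)(1 10 15 11 12 8 3 9))^8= (15)(0 6 13 4 7)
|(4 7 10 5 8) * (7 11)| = |(4 11 7 10 5 8)| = 6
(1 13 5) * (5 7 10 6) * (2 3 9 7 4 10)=(1 13 4 10 6 5)(2 3 9 7)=[0, 13, 3, 9, 10, 1, 5, 2, 8, 7, 6, 11, 12, 4]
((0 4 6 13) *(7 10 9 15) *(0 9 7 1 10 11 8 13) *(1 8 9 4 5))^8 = ((0 5 1 10 7 11 9 15 8 13 4 6))^8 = (0 8 7)(1 4 9)(5 13 11)(6 15 10)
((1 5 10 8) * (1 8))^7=(1 5 10)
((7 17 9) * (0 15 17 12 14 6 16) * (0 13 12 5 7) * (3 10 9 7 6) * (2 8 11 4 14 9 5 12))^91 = (0 15 17 7 12 9)(2 4 10 16 8 14 5 13 11 3 6)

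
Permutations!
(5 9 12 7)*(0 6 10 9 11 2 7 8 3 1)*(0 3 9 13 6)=(1 3)(2 7 5 11)(6 10 13)(8 9 12)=[0, 3, 7, 1, 4, 11, 10, 5, 9, 12, 13, 2, 8, 6]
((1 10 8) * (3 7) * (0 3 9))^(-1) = ((0 3 7 9)(1 10 8))^(-1) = (0 9 7 3)(1 8 10)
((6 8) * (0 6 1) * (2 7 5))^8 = (8)(2 5 7)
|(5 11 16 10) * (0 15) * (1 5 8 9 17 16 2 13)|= 10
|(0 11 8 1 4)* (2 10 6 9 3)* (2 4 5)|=11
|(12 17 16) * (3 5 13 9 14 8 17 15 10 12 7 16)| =42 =|(3 5 13 9 14 8 17)(7 16)(10 12 15)|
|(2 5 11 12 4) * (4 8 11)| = |(2 5 4)(8 11 12)| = 3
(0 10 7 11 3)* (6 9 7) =(0 10 6 9 7 11 3) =[10, 1, 2, 0, 4, 5, 9, 11, 8, 7, 6, 3]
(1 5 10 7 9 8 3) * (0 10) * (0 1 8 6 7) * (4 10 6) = [6, 5, 2, 8, 10, 1, 7, 9, 3, 4, 0] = (0 6 7 9 4 10)(1 5)(3 8)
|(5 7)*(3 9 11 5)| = 5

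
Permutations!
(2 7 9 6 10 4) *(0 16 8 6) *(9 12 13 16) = (0 9)(2 7 12 13 16 8 6 10 4) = [9, 1, 7, 3, 2, 5, 10, 12, 6, 0, 4, 11, 13, 16, 14, 15, 8]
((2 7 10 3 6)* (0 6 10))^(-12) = ((0 6 2 7)(3 10))^(-12) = (10)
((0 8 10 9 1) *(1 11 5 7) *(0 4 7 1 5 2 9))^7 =(0 8 10)(1 5 7 4)(2 9 11)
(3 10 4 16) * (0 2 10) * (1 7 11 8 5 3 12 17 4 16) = (0 2 10 16 12 17 4 1 7 11 8 5 3) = [2, 7, 10, 0, 1, 3, 6, 11, 5, 9, 16, 8, 17, 13, 14, 15, 12, 4]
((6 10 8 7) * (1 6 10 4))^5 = ((1 6 4)(7 10 8))^5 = (1 4 6)(7 8 10)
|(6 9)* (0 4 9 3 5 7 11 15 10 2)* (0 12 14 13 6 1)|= 44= |(0 4 9 1)(2 12 14 13 6 3 5 7 11 15 10)|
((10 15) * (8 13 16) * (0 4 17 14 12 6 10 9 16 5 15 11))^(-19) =((0 4 17 14 12 6 10 11)(5 15 9 16 8 13))^(-19) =(0 6 17 11 12 4 10 14)(5 13 8 16 9 15)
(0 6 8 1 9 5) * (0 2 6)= (1 9 5 2 6 8)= [0, 9, 6, 3, 4, 2, 8, 7, 1, 5]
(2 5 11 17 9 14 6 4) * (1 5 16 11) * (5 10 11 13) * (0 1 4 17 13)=(0 1 10 11 13 5 4 2 16)(6 17 9 14)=[1, 10, 16, 3, 2, 4, 17, 7, 8, 14, 11, 13, 12, 5, 6, 15, 0, 9]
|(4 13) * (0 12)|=2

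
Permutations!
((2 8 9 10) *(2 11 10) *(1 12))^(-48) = ((1 12)(2 8 9)(10 11))^(-48) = (12)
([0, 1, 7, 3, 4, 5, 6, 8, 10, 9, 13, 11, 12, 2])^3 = (2 10 7 13 8)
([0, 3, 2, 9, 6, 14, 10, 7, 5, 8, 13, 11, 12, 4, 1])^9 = [0, 8, 2, 5, 6, 3, 10, 7, 1, 14, 13, 11, 12, 4, 9]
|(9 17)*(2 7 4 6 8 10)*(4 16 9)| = |(2 7 16 9 17 4 6 8 10)| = 9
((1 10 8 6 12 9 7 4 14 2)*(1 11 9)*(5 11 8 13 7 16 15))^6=(1 2 13 6 4)(5 11 9 16 15)(7 12 14 10 8)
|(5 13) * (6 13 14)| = 4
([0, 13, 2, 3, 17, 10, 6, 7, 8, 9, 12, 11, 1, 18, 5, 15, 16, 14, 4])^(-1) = (1 12 10 5 14 17 4 18 13)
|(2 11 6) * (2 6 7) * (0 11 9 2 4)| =|(0 11 7 4)(2 9)| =4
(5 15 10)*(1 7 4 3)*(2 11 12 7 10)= [0, 10, 11, 1, 3, 15, 6, 4, 8, 9, 5, 12, 7, 13, 14, 2]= (1 10 5 15 2 11 12 7 4 3)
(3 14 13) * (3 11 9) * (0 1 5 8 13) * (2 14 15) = [1, 5, 14, 15, 4, 8, 6, 7, 13, 3, 10, 9, 12, 11, 0, 2] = (0 1 5 8 13 11 9 3 15 2 14)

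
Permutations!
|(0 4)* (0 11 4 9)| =2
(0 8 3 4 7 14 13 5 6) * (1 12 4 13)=(0 8 3 13 5 6)(1 12 4 7 14)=[8, 12, 2, 13, 7, 6, 0, 14, 3, 9, 10, 11, 4, 5, 1]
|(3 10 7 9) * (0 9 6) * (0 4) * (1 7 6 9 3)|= |(0 3 10 6 4)(1 7 9)|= 15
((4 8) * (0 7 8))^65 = ((0 7 8 4))^65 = (0 7 8 4)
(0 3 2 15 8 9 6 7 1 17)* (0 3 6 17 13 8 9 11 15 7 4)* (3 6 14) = (0 14 3 2 7 1 13 8 11 15 9 17 6 4) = [14, 13, 7, 2, 0, 5, 4, 1, 11, 17, 10, 15, 12, 8, 3, 9, 16, 6]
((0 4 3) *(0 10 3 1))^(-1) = ((0 4 1)(3 10))^(-1) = (0 1 4)(3 10)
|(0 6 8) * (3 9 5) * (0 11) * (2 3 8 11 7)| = |(0 6 11)(2 3 9 5 8 7)| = 6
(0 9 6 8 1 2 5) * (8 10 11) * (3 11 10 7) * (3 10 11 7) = (0 9 6 3 7 10 11 8 1 2 5) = [9, 2, 5, 7, 4, 0, 3, 10, 1, 6, 11, 8]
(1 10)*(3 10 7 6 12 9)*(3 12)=[0, 7, 2, 10, 4, 5, 3, 6, 8, 12, 1, 11, 9]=(1 7 6 3 10)(9 12)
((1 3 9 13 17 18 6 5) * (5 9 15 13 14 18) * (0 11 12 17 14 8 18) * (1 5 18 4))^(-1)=(0 14 13 15 3 1 4 8 9 6 18 17 12 11)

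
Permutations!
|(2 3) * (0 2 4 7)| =5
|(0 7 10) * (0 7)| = 2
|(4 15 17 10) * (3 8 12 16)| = |(3 8 12 16)(4 15 17 10)| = 4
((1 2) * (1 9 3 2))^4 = (2 9 3)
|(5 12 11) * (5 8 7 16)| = 6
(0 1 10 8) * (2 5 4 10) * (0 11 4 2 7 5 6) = (0 1 7 5 2 6)(4 10 8 11) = [1, 7, 6, 3, 10, 2, 0, 5, 11, 9, 8, 4]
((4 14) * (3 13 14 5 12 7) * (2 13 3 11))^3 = (2 4 7 13 5 11 14 12)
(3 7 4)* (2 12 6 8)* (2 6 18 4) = (2 12 18 4 3 7)(6 8) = [0, 1, 12, 7, 3, 5, 8, 2, 6, 9, 10, 11, 18, 13, 14, 15, 16, 17, 4]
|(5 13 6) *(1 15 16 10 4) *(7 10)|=6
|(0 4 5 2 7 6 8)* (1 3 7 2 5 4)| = 6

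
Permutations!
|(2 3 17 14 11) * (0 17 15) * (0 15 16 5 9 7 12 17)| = |(2 3 16 5 9 7 12 17 14 11)| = 10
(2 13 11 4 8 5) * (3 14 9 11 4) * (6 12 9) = (2 13 4 8 5)(3 14 6 12 9 11) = [0, 1, 13, 14, 8, 2, 12, 7, 5, 11, 10, 3, 9, 4, 6]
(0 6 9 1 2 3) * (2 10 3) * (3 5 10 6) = (0 3)(1 6 9)(5 10) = [3, 6, 2, 0, 4, 10, 9, 7, 8, 1, 5]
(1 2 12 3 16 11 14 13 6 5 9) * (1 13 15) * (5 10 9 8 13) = [0, 2, 12, 16, 4, 8, 10, 7, 13, 5, 9, 14, 3, 6, 15, 1, 11] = (1 2 12 3 16 11 14 15)(5 8 13 6 10 9)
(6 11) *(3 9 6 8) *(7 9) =[0, 1, 2, 7, 4, 5, 11, 9, 3, 6, 10, 8] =(3 7 9 6 11 8)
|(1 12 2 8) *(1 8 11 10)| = |(1 12 2 11 10)| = 5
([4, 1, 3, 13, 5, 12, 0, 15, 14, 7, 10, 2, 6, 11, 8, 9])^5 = [0, 1, 3, 13, 4, 5, 6, 9, 14, 15, 10, 2, 12, 11, 8, 7]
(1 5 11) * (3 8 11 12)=(1 5 12 3 8 11)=[0, 5, 2, 8, 4, 12, 6, 7, 11, 9, 10, 1, 3]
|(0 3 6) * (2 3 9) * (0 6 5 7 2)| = 4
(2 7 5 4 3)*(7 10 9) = [0, 1, 10, 2, 3, 4, 6, 5, 8, 7, 9] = (2 10 9 7 5 4 3)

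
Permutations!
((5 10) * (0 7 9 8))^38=(10)(0 9)(7 8)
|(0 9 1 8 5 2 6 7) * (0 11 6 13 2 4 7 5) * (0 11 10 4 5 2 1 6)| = 24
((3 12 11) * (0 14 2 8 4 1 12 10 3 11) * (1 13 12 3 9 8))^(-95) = (0 3 4 14 10 13 2 9 12 1 8)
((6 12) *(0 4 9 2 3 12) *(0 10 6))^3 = ((0 4 9 2 3 12)(6 10))^3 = (0 2)(3 4)(6 10)(9 12)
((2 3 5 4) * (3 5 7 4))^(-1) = ((2 5 3 7 4))^(-1) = (2 4 7 3 5)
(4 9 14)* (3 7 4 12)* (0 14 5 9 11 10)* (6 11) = (0 14 12 3 7 4 6 11 10)(5 9) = [14, 1, 2, 7, 6, 9, 11, 4, 8, 5, 0, 10, 3, 13, 12]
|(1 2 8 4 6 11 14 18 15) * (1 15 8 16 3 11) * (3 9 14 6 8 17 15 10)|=12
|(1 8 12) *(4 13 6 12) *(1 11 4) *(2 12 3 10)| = |(1 8)(2 12 11 4 13 6 3 10)| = 8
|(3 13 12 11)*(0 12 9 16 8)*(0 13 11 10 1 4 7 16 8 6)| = 24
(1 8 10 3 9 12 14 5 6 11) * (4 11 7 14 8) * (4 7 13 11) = (1 7 14 5 6 13 11)(3 9 12 8 10) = [0, 7, 2, 9, 4, 6, 13, 14, 10, 12, 3, 1, 8, 11, 5]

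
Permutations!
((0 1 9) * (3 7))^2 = ((0 1 9)(3 7))^2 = (0 9 1)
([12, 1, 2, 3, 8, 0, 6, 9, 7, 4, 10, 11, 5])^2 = (0 5 12)(4 7)(8 9)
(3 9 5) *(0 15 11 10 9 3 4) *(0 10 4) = (0 15 11 4 10 9 5) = [15, 1, 2, 3, 10, 0, 6, 7, 8, 5, 9, 4, 12, 13, 14, 11]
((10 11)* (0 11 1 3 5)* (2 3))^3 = (0 1 5 10 3 11 2)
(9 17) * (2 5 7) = (2 5 7)(9 17) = [0, 1, 5, 3, 4, 7, 6, 2, 8, 17, 10, 11, 12, 13, 14, 15, 16, 9]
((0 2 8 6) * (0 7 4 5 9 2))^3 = (2 7 9 6 5 8 4)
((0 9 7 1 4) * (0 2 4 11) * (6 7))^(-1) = ((0 9 6 7 1 11)(2 4))^(-1) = (0 11 1 7 6 9)(2 4)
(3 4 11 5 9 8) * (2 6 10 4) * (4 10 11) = [0, 1, 6, 2, 4, 9, 11, 7, 3, 8, 10, 5] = (2 6 11 5 9 8 3)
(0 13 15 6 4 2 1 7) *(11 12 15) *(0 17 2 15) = (0 13 11 12)(1 7 17 2)(4 15 6) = [13, 7, 1, 3, 15, 5, 4, 17, 8, 9, 10, 12, 0, 11, 14, 6, 16, 2]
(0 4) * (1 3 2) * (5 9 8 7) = (0 4)(1 3 2)(5 9 8 7) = [4, 3, 1, 2, 0, 9, 6, 5, 7, 8]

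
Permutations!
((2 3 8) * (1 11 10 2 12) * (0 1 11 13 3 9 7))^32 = (0 7 9 2 10 11 12 8 3 13 1)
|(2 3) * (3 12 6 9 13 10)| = 7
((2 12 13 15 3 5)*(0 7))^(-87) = ((0 7)(2 12 13 15 3 5))^(-87) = (0 7)(2 15)(3 12)(5 13)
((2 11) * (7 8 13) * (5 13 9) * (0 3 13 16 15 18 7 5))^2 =((0 3 13 5 16 15 18 7 8 9)(2 11))^2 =(0 13 16 18 8)(3 5 15 7 9)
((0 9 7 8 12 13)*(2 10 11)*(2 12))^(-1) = ((0 9 7 8 2 10 11 12 13))^(-1) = (0 13 12 11 10 2 8 7 9)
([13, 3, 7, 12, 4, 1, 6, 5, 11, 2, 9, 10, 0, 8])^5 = [9, 8, 12, 11, 4, 13, 6, 0, 7, 3, 1, 5, 10, 2]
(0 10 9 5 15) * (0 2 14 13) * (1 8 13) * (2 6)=[10, 8, 14, 3, 4, 15, 2, 7, 13, 5, 9, 11, 12, 0, 1, 6]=(0 10 9 5 15 6 2 14 1 8 13)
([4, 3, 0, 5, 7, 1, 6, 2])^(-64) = [0, 5, 2, 1, 4, 3, 6, 7]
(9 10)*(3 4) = [0, 1, 2, 4, 3, 5, 6, 7, 8, 10, 9] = (3 4)(9 10)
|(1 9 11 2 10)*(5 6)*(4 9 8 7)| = |(1 8 7 4 9 11 2 10)(5 6)| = 8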